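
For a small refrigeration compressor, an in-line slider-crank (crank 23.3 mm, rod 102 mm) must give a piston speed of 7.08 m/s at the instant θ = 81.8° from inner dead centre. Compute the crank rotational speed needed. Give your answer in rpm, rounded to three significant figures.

2840

For an in-line slider-crank, |v_piston| = rω|sinθ|·[1 + r cosθ/√(L² − r² sin²θ)].
With r = 0.0233 m, L = 0.102 m, θ = 81.8°: the bracketed kinematic factor |dx/dθ| = 0.023833 m.
ω = v/|dx/dθ| = 7.08/0.023833 = 297.07 rad/s.
N = 60ω/(2π) = 2836.8 rpm.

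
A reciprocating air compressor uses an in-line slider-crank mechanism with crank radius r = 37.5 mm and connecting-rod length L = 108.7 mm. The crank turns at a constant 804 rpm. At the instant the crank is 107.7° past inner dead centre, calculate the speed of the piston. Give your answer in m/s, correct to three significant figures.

ω = 2π·804/60 = 84.19 rad/s
For an in-line slider-crank, x = r cosθ + √(L² − r² sin²θ), so v = −rω sinθ·[1 + r cosθ/√(L² − r² sin²θ)].
With r = 0.0375 m, L = 0.1087 m, θ = 107.7°: √(L² − r² sin²θ) = 0.10266 m.
v = −0.0375·84.19·0.95266·[1 + 0.0375·-0.30403/0.10266] = -2.6738 m/s.
|v| = 2.6738 m/s.

2.67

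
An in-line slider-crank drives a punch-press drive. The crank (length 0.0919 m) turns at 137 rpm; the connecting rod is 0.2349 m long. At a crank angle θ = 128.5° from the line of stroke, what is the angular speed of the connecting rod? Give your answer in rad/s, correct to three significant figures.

3.67

ω = 14.35 rad/s (converted from 137 rpm).
The rod makes angle φ with the slider axis where L sinφ = r sinθ; differentiating, L cosφ·φ̇ = r ω cosθ.
L cosφ = √(L² − r² sin²θ) = 0.22362 m.
|ω_rod| = r ω |cosθ| / √(L² − r² sin²θ) = 0.0919·14.35·0.62251/0.22362 = 3.6703 rad/s.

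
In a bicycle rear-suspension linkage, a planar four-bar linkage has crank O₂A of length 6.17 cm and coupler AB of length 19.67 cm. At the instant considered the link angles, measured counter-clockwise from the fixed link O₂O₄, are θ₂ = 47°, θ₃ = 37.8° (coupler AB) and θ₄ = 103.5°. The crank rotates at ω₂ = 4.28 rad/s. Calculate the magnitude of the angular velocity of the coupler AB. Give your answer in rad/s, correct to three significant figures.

ω₂ = 4.28 rad/s
Differentiating the loop-closure r₂e^{iθ₂}+r₃e^{iθ₃}=r₁+r₄e^{iθ₄} gives r₂ω₂e^{iθ₂}+r₃ω₃e^{iθ₃}=r₄ω₄e^{iθ₄}.
Eliminating the other unknown: ω₃ = r₂ω₂ sin(θ₄−θ₂) / [r₃ sin(θ₃−θ₄)].
Numerator sine = +0.83389; denominator sine = -0.91140.
Result = 0.0617·4.28·(+0.83389) / (0.1967·(-0.91140)) = -1.2283 rad/s; magnitude 1.2283 rad/s.

1.23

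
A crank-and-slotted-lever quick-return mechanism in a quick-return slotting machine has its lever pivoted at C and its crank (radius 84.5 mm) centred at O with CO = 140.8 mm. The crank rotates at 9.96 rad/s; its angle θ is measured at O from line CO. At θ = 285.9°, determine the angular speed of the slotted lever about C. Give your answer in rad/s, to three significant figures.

3.09

ω = 9.96 rad/s
Crank pin A relative to C: A = (d + r cosθ, r sinθ); lever angle φ = atan2(r sinθ, d + r cosθ).
Differentiating tanφ: φ̇ = rω(d cosθ + r)/(d² + r² + 2dr cosθ).
d² + r² + 2dr cosθ = |CA|² = 0.0334838 m²;  d cosθ + r = +0.12307 m.
|ω_lever| = |0.0845·9.96·+0.12307| / 0.0334838 = 3.0935 rad/s.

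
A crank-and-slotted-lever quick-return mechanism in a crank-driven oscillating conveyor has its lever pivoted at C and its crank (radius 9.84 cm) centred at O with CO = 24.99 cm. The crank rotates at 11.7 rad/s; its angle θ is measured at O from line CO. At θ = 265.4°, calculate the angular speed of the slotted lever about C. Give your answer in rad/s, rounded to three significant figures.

1.32

ω = 11.7 rad/s
Crank pin A relative to C: A = (d + r cosθ, r sinθ); lever angle φ = atan2(r sinθ, d + r cosθ).
Differentiating tanφ: φ̇ = rω(d cosθ + r)/(d² + r² + 2dr cosθ).
d² + r² + 2dr cosθ = |CA|² = 0.0681884 m²;  d cosθ + r = +0.078358 m.
|ω_lever| = |0.0984·11.7·+0.078358| / 0.0681884 = 1.323 rad/s.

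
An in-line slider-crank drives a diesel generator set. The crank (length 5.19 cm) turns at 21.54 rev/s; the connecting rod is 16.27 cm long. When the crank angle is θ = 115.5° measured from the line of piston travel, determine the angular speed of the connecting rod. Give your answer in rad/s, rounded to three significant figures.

ω = 135.3 rad/s (converted from 21.54 rev/s).
The rod makes angle φ with the slider axis where L sinφ = r sinθ; differentiating, L cosφ·φ̇ = r ω cosθ.
L cosφ = √(L² − r² sin²θ) = 0.15581 m.
|ω_rod| = r ω |cosθ| / √(L² − r² sin²θ) = 0.0519·135.3·0.43051/0.15581 = 19.408 rad/s.

19.4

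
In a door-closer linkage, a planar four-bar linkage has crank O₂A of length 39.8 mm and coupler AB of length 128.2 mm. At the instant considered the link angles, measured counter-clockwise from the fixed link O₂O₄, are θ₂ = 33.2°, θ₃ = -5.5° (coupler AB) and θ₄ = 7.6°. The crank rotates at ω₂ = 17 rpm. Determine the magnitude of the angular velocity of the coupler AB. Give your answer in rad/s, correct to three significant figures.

ω₂ = 1.78 rad/s (from 17 rpm).
Differentiating the loop-closure r₂e^{iθ₂}+r₃e^{iθ₃}=r₁+r₄e^{iθ₄} gives r₂ω₂e^{iθ₂}+r₃ω₃e^{iθ₃}=r₄ω₄e^{iθ₄}.
Eliminating the other unknown: ω₃ = r₂ω₂ sin(θ₄−θ₂) / [r₃ sin(θ₃−θ₄)].
Numerator sine = -0.43209; denominator sine = -0.22665.
Result = 0.0398·1.78·(-0.43209) / (0.1282·(-0.22665)) = +1.0536 rad/s; magnitude 1.0536 rad/s.

1.05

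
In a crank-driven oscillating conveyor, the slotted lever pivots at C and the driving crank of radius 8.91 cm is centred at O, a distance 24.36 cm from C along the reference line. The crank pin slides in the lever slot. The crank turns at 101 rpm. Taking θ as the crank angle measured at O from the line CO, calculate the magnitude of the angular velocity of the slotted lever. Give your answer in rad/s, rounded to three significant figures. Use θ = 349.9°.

ω = 10.58 rad/s (from 101 rpm).
Crank pin A relative to C: A = (d + r cosθ, r sinθ); lever angle φ = atan2(r sinθ, d + r cosθ).
Differentiating tanφ: φ̇ = rω(d cosθ + r)/(d² + r² + 2dr cosθ).
d² + r² + 2dr cosθ = |CA|² = 0.110017 m²;  d cosθ + r = +0.32892 m.
|ω_lever| = |0.0891·10.58·+0.32892| / 0.110017 = 2.8175 rad/s.

2.82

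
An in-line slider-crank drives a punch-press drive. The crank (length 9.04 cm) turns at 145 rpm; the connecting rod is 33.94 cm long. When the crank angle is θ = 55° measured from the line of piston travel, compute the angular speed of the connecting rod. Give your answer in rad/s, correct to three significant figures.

2.38

ω = 15.18 rad/s (converted from 145 rpm).
The rod makes angle φ with the slider axis where L sinφ = r sinθ; differentiating, L cosφ·φ̇ = r ω cosθ.
L cosφ = √(L² − r² sin²θ) = 0.33122 m.
|ω_rod| = r ω |cosθ| / √(L² − r² sin²θ) = 0.0904·15.18·0.57358/0.33122 = 2.377 rad/s.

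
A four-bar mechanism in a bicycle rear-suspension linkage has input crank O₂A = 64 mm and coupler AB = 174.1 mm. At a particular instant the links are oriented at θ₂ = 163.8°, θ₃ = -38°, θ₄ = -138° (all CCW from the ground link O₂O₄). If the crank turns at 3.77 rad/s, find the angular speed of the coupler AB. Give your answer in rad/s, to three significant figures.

ω₂ = 3.77 rad/s
Differentiating the loop-closure r₂e^{iθ₂}+r₃e^{iθ₃}=r₁+r₄e^{iθ₄} gives r₂ω₂e^{iθ₂}+r₃ω₃e^{iθ₃}=r₄ω₄e^{iθ₄}.
Eliminating the other unknown: ω₃ = r₂ω₂ sin(θ₄−θ₂) / [r₃ sin(θ₃−θ₄)].
Numerator sine = +0.84989; denominator sine = +0.98481.
Result = 0.064·3.77·(+0.84989) / (0.1741·(+0.98481)) = +1.196 rad/s; magnitude 1.196 rad/s.

1.20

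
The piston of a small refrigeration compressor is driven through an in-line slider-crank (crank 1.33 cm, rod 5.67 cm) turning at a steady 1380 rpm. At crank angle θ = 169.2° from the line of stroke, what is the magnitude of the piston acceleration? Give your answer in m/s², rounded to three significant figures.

ω = 2π·1380/60 = 144.5 rad/s
x(θ) = r cosθ + √(L² − r² sin²θ); with ω constant, a = ω²·d²x/dθ².
d²x/dθ² = −r cosθ − r²(cos2θ)/√u − r⁴ sin²2θ/(4u^{3/2}),  u = L² − r² sin²θ = 0.00320868 m².
Substituting r = 0.0133 m, L = 0.0567 m, θ = 169.2°: d²x/dθ² = +0.010155 m.
a = ω²·d²x/dθ² = (144.5)²·(+0.010155) = +212.08 m/s²;  |a| = 212.08 m/s².

212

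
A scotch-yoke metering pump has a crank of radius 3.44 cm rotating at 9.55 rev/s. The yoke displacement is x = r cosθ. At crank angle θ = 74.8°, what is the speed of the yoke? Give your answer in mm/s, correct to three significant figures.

1990

ω = 60 rad/s (from 9.55 rev/s).
x = r cosθ ⇒ ẋ = −rω sinθ.
|v| = rω|sinθ| = 0.0344·60·|sin 74.8°| = 1.9919 m/s = 1991.9 mm/s.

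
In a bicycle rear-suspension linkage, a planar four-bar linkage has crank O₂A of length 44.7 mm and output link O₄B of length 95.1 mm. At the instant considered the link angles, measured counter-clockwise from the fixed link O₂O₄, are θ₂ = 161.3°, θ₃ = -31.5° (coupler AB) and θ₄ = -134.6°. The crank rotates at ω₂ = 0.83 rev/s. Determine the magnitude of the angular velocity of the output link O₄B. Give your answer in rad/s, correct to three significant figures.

ω₂ = 5.215 rad/s (from 0.83 rev/s).
Differentiating the loop-closure r₂e^{iθ₂}+r₃e^{iθ₃}=r₁+r₄e^{iθ₄} gives r₂ω₂e^{iθ₂}+r₃ω₃e^{iθ₃}=r₄ω₄e^{iθ₄}.
Eliminating the other unknown: ω₄ = r₂ω₂ sin(θ₂−θ₃) / [r₄ sin(θ₄−θ₃)].
Numerator sine = -0.22155; denominator sine = -0.97398.
Result = 0.0447·5.215·(-0.22155) / (0.0951·(-0.97398)) = +0.55758 rad/s; magnitude 0.55758 rad/s.

0.558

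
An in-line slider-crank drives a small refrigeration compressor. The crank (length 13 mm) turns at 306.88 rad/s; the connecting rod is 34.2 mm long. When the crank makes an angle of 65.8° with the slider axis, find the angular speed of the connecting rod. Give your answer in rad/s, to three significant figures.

51.0

ω = 306.9 rad/s
The rod makes angle φ with the slider axis where L sinφ = r sinθ; differentiating, L cosφ·φ̇ = r ω cosθ.
L cosφ = √(L² − r² sin²θ) = 0.032079 m.
|ω_rod| = r ω |cosθ| / √(L² − r² sin²θ) = 0.013·306.9·0.40992/0.032079 = 50.98 rad/s.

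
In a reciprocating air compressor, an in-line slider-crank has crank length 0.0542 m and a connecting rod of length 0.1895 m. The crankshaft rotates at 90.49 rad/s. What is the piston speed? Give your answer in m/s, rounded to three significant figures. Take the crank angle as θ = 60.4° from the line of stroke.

4.89

ω = 90.49 rad/s
For an in-line slider-crank, x = r cosθ + √(L² − r² sin²θ), so v = −rω sinθ·[1 + r cosθ/√(L² − r² sin²θ)].
With r = 0.0542 m, L = 0.1895 m, θ = 60.4°: √(L² − r² sin²θ) = 0.18355 m.
v = −0.0542·90.49·0.86949·[1 + 0.0542·0.49394/0.18355] = -4.8865 m/s.
|v| = 4.8865 m/s.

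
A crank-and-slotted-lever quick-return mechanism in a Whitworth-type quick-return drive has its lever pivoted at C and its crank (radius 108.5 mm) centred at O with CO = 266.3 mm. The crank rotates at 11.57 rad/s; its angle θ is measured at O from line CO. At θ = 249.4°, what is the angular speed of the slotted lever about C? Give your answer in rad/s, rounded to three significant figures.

0.298

ω = 11.57 rad/s
Crank pin A relative to C: A = (d + r cosθ, r sinθ); lever angle φ = atan2(r sinθ, d + r cosθ).
Differentiating tanφ: φ̇ = rω(d cosθ + r)/(d² + r² + 2dr cosθ).
d² + r² + 2dr cosθ = |CA|² = 0.062356 m²;  d cosθ + r = +0.014805 m.
|ω_lever| = |0.1085·11.57·+0.014805| / 0.062356 = 0.29804 rad/s.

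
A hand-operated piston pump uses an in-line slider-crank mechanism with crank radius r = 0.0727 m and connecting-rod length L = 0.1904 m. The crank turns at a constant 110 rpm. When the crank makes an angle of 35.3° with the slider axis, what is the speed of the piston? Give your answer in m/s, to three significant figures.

ω = 2π·110/60 = 11.52 rad/s
For an in-line slider-crank, x = r cosθ + √(L² − r² sin²θ), so v = −rω sinθ·[1 + r cosθ/√(L² − r² sin²θ)].
With r = 0.0727 m, L = 0.1904 m, θ = 35.3°: √(L² − r² sin²θ) = 0.18571 m.
v = −0.0727·11.52·0.57786·[1 + 0.0727·0.81614/0.18571] = -0.63854 m/s.
|v| = 0.63854 m/s.

0.639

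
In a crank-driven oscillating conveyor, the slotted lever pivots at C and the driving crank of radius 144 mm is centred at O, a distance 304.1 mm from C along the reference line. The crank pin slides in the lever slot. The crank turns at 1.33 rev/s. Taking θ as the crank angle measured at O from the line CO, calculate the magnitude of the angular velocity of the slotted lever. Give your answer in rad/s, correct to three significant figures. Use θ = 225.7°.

ω = 8.357 rad/s (from 1.33 rev/s).
Crank pin A relative to C: A = (d + r cosθ, r sinθ); lever angle φ = atan2(r sinθ, d + r cosθ).
Differentiating tanφ: φ̇ = rω(d cosθ + r)/(d² + r² + 2dr cosθ).
d² + r² + 2dr cosθ = |CA|² = 0.052045 m²;  d cosθ + r = -0.068388 m.
|ω_lever| = |0.144·8.357·-0.068388| / 0.052045 = 1.5812 rad/s.

1.58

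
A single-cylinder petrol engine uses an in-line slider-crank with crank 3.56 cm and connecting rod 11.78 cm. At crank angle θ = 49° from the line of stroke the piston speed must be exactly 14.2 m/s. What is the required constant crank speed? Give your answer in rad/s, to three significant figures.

For an in-line slider-crank, |v_piston| = rω|sinθ|·[1 + r cosθ/√(L² − r² sin²θ)].
With r = 0.0356 m, L = 0.1178 m, θ = 49°: the bracketed kinematic factor |dx/dθ| = 0.032339 m.
ω = v/|dx/dθ| = 14.2/0.032339 = 439.1 rad/s.

439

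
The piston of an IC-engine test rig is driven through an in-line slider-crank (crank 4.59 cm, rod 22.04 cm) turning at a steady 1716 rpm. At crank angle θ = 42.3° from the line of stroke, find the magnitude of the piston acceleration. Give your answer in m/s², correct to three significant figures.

1130

ω = 2π·1716/60 = 179.7 rad/s
x(θ) = r cosθ + √(L² − r² sin²θ); with ω constant, a = ω²·d²x/dθ².
d²x/dθ² = −r cosθ − r²(cos2θ)/√u − r⁴ sin²2θ/(4u^{3/2}),  u = L² − r² sin²θ = 0.0476219 m².
Substituting r = 0.0459 m, L = 0.2204 m, θ = 42.3°: d²x/dθ² = -0.034963 m.
a = ω²·d²x/dθ² = (179.7)²·(-0.034963) = -1129 m/s²;  |a| = 1129 m/s².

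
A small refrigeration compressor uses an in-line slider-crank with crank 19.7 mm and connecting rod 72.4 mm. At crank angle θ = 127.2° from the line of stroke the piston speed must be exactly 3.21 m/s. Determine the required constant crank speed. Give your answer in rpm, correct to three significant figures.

2350

For an in-line slider-crank, |v_piston| = rω|sinθ|·[1 + r cosθ/√(L² − r² sin²θ)].
With r = 0.0197 m, L = 0.0724 m, θ = 127.2°: the bracketed kinematic factor |dx/dθ| = 0.013047 m.
ω = v/|dx/dθ| = 3.21/0.013047 = 246.03 rad/s.
N = 60ω/(2π) = 2349.4 rpm.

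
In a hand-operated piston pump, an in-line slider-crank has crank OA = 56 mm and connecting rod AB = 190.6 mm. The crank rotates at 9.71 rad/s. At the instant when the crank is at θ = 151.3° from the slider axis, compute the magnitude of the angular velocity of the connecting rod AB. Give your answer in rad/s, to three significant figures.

2.53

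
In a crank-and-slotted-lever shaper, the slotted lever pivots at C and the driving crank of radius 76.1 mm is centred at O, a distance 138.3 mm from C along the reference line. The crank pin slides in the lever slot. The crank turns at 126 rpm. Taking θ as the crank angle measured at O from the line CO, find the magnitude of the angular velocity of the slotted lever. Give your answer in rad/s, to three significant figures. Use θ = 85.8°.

3.27

ω = 13.19 rad/s (from 126 rpm).
Crank pin A relative to C: A = (d + r cosθ, r sinθ); lever angle φ = atan2(r sinθ, d + r cosθ).
Differentiating tanφ: φ̇ = rω(d cosθ + r)/(d² + r² + 2dr cosθ).
d² + r² + 2dr cosθ = |CA|² = 0.0264597 m²;  d cosθ + r = +0.086229 m.
|ω_lever| = |0.0761·13.19·+0.086229| / 0.0264597 = 3.2723 rad/s.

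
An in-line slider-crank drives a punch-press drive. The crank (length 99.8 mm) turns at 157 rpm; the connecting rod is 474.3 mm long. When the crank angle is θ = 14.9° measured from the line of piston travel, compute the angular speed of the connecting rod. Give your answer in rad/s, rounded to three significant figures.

ω = 16.44 rad/s (converted from 157 rpm).
The rod makes angle φ with the slider axis where L sinφ = r sinθ; differentiating, L cosφ·φ̇ = r ω cosθ.
L cosφ = √(L² − r² sin²θ) = 0.47361 m.
|ω_rod| = r ω |cosθ| / √(L² − r² sin²θ) = 0.0998·16.44·0.96638/0.47361 = 3.348 rad/s.

3.35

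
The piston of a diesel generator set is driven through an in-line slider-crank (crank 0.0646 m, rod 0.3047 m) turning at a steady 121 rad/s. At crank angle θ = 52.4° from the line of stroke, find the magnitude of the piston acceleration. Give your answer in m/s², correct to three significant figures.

ω = 121 rad/s
x(θ) = r cosθ + √(L² − r² sin²θ); with ω constant, a = ω²·d²x/dθ².
d²x/dθ² = −r cosθ − r²(cos2θ)/√u − r⁴ sin²2θ/(4u^{3/2}),  u = L² − r² sin²θ = 0.0902225 m².
Substituting r = 0.0646 m, L = 0.3047 m, θ = 52.4°: d²x/dθ² = -0.036017 m.
a = ω²·d²x/dθ² = (121)²·(-0.036017) = -527.32 m/s²;  |a| = 527.32 m/s².

527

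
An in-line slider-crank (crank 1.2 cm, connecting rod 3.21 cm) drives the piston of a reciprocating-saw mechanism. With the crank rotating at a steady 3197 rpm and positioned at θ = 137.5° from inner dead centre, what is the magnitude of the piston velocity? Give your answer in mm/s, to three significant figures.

1940

ω = 2π·3197/60 = 334.8 rad/s
For an in-line slider-crank, x = r cosθ + √(L² − r² sin²θ), so v = −rω sinθ·[1 + r cosθ/√(L² − r² sin²θ)].
With r = 0.012 m, L = 0.0321 m, θ = 137.5°: √(L² − r² sin²θ) = 0.031059 m.
v = −0.012·334.8·0.67559·[1 + 0.012·-0.73728/0.031059] = -1.941 m/s.
|v| = 1.941 m/s = 1941 mm/s.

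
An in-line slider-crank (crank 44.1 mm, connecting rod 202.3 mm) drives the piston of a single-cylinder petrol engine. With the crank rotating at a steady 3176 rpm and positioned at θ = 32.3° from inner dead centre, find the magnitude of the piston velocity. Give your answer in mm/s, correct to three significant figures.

9290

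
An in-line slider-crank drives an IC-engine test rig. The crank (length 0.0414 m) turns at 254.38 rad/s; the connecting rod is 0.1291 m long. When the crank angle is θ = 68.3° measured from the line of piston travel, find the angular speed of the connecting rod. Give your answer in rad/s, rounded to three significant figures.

31.6

ω = 254.4 rad/s
The rod makes angle φ with the slider axis where L sinφ = r sinθ; differentiating, L cosφ·φ̇ = r ω cosθ.
L cosφ = √(L² − r² sin²θ) = 0.12324 m.
|ω_rod| = r ω |cosθ| / √(L² − r² sin²θ) = 0.0414·254.4·0.36975/0.12324 = 31.597 rad/s.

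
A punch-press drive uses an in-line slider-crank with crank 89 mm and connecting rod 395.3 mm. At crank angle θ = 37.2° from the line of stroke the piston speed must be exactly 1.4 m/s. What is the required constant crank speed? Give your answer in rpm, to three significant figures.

For an in-line slider-crank, |v_piston| = rω|sinθ|·[1 + r cosθ/√(L² − r² sin²θ)].
With r = 0.089 m, L = 0.3953 m, θ = 37.2°: the bracketed kinematic factor |dx/dθ| = 0.06355 m.
ω = v/|dx/dθ| = 1.4/0.06355 = 22.03 rad/s.
N = 60ω/(2π) = 210.37 rpm.

210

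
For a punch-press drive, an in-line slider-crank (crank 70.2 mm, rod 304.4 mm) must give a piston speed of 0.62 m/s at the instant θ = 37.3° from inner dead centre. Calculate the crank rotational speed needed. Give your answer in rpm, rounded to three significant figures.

For an in-line slider-crank, |v_piston| = rω|sinθ|·[1 + r cosθ/√(L² − r² sin²θ)].
With r = 0.0702 m, L = 0.3044 m, θ = 37.3°: the bracketed kinematic factor |dx/dθ| = 0.050422 m.
ω = v/|dx/dθ| = 0.62/0.050422 = 12.296 rad/s.
N = 60ω/(2π) = 117.42 rpm.

117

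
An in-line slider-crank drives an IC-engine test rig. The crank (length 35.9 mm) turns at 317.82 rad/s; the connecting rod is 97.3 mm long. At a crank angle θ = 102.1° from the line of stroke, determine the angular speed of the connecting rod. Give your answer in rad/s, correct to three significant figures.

26.4

ω = 317.8 rad/s
The rod makes angle φ with the slider axis where L sinφ = r sinθ; differentiating, L cosφ·φ̇ = r ω cosθ.
L cosφ = √(L² − r² sin²θ) = 0.090748 m.
|ω_rod| = r ω |cosθ| / √(L² − r² sin²θ) = 0.0359·317.8·0.20962/0.090748 = 26.355 rad/s.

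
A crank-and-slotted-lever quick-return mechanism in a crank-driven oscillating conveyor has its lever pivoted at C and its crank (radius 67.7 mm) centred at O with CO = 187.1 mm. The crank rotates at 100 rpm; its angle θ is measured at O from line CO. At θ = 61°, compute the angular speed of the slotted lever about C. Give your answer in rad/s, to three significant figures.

2.17

ω = 10.47 rad/s (from 100 rpm).
Crank pin A relative to C: A = (d + r cosθ, r sinθ); lever angle φ = atan2(r sinθ, d + r cosθ).
Differentiating tanφ: φ̇ = rω(d cosθ + r)/(d² + r² + 2dr cosθ).
d² + r² + 2dr cosθ = |CA|² = 0.0518715 m²;  d cosθ + r = +0.15841 m.
|ω_lever| = |0.0677·10.47·+0.15841| / 0.0518715 = 2.165 rad/s.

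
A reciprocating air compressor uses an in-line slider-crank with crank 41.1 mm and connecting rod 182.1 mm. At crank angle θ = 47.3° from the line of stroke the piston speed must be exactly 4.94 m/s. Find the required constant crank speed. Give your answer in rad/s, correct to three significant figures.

For an in-line slider-crank, |v_piston| = rω|sinθ|·[1 + r cosθ/√(L² − r² sin²θ)].
With r = 0.0411 m, L = 0.1821 m, θ = 47.3°: the bracketed kinematic factor |dx/dθ| = 0.034893 m.
ω = v/|dx/dθ| = 4.94/0.034893 = 141.58 rad/s.

142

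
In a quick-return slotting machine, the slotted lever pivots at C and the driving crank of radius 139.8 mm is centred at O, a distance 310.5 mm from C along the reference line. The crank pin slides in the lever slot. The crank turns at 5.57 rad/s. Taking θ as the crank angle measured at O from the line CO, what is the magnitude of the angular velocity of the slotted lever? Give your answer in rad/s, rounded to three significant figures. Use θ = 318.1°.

ω = 5.57 rad/s
Crank pin A relative to C: A = (d + r cosθ, r sinθ); lever angle φ = atan2(r sinθ, d + r cosθ).
Differentiating tanφ: φ̇ = rω(d cosθ + r)/(d² + r² + 2dr cosθ).
d² + r² + 2dr cosθ = |CA|² = 0.180572 m²;  d cosθ + r = +0.37091 m.
|ω_lever| = |0.1398·5.57·+0.37091| / 0.180572 = 1.5995 rad/s.

1.60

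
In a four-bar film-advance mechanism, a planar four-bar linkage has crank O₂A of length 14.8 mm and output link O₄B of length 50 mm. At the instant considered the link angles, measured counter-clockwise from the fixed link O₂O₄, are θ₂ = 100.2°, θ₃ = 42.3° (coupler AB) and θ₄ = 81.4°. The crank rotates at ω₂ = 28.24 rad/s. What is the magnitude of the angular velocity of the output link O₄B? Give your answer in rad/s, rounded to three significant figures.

11.2

ω₂ = 28.24 rad/s
Differentiating the loop-closure r₂e^{iθ₂}+r₃e^{iθ₃}=r₁+r₄e^{iθ₄} gives r₂ω₂e^{iθ₂}+r₃ω₃e^{iθ₃}=r₄ω₄e^{iθ₄}.
Eliminating the other unknown: ω₄ = r₂ω₂ sin(θ₂−θ₃) / [r₄ sin(θ₄−θ₃)].
Numerator sine = +0.84712; denominator sine = +0.63068.
Result = 0.0148·28.24·(+0.84712) / (0.05·(+0.63068)) = +11.228 rad/s; magnitude 11.228 rad/s.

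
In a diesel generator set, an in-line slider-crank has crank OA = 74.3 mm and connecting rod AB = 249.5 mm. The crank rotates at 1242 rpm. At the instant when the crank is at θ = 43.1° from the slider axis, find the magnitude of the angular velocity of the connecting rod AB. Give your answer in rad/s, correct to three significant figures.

28.9

ω = 130.1 rad/s (converted from 1242 rpm).
The rod makes angle φ with the slider axis where L sinφ = r sinθ; differentiating, L cosφ·φ̇ = r ω cosθ.
L cosφ = √(L² − r² sin²θ) = 0.24428 m.
|ω_rod| = r ω |cosθ| / √(L² − r² sin²θ) = 0.0743·130.1·0.73016/0.24428 = 28.885 rad/s.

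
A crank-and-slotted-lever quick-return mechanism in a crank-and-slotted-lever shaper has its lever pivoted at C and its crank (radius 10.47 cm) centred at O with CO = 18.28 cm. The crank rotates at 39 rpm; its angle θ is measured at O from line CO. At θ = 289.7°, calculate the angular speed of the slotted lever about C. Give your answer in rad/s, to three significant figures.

ω = 4.084 rad/s (from 39 rpm).
Crank pin A relative to C: A = (d + r cosθ, r sinθ); lever angle φ = atan2(r sinθ, d + r cosθ).
Differentiating tanφ: φ̇ = rω(d cosθ + r)/(d² + r² + 2dr cosθ).
d² + r² + 2dr cosθ = |CA|² = 0.0572814 m²;  d cosθ + r = +0.16632 m.
|ω_lever| = |0.1047·4.084·+0.16632| / 0.0572814 = 1.2416 rad/s.

1.24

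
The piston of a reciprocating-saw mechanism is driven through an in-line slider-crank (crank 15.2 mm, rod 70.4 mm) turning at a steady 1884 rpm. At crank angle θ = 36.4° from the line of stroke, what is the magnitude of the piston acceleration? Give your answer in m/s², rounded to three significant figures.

ω = 2π·1884/60 = 197.3 rad/s
x(θ) = r cosθ + √(L² − r² sin²θ); with ω constant, a = ω²·d²x/dθ².
d²x/dθ² = −r cosθ − r²(cos2θ)/√u − r⁴ sin²2θ/(4u^{3/2}),  u = L² − r² sin²θ = 0.0048748 m².
Substituting r = 0.0152 m, L = 0.0704 m, θ = 36.4°: d²x/dθ² = -0.013249 m.
a = ω²·d²x/dθ² = (197.3)²·(-0.013249) = -515.69 m/s²;  |a| = 515.69 m/s².

516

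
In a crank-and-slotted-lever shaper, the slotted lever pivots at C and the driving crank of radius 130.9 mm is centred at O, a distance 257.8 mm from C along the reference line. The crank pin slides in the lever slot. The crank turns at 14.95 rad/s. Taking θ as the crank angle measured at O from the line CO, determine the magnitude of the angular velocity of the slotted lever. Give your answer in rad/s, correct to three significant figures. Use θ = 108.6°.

ω = 14.95 rad/s
Crank pin A relative to C: A = (d + r cosθ, r sinθ); lever angle φ = atan2(r sinθ, d + r cosθ).
Differentiating tanφ: φ̇ = rω(d cosθ + r)/(d² + r² + 2dr cosθ).
d² + r² + 2dr cosθ = |CA|² = 0.0620684 m²;  d cosθ + r = +0.048672 m.
|ω_lever| = |0.1309·14.95·+0.048672| / 0.0620684 = 1.5346 rad/s.

1.53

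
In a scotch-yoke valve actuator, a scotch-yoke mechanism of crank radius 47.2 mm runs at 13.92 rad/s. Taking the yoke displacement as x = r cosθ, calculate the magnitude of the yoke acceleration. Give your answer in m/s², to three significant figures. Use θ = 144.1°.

ω = 13.92 rad/s
x = r cosθ ⇒ ẍ = −rω² cosθ (ω constant).
|a| = rω²|cosθ| = 0.0472·(13.92)²·|cos 144.1°| = 7.4085 m/s².

7.41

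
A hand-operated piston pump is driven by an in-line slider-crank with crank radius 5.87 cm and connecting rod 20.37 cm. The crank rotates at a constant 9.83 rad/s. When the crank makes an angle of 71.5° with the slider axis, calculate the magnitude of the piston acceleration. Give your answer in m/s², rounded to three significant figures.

ω = 9.83 rad/s
x(θ) = r cosθ + √(L² − r² sin²θ); with ω constant, a = ω²·d²x/dθ².
d²x/dθ² = −r cosθ − r²(cos2θ)/√u − r⁴ sin²2θ/(4u^{3/2}),  u = L² − r² sin²θ = 0.0383949 m².
Substituting r = 0.0587 m, L = 0.2037 m, θ = 71.5°: d²x/dθ² = -0.0047248 m.
a = ω²·d²x/dθ² = (9.83)²·(-0.0047248) = -0.45655 m/s²;  |a| = 0.45655 m/s².

0.457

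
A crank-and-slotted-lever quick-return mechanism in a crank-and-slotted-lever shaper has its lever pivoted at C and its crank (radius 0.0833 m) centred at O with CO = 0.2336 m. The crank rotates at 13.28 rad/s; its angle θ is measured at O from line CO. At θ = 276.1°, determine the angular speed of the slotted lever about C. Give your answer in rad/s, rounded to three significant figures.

ω = 13.28 rad/s
Crank pin A relative to C: A = (d + r cosθ, r sinθ); lever angle φ = atan2(r sinθ, d + r cosθ).
Differentiating tanφ: φ̇ = rω(d cosθ + r)/(d² + r² + 2dr cosθ).
d² + r² + 2dr cosθ = |CA|² = 0.0656434 m²;  d cosθ + r = +0.10812 m.
|ω_lever| = |0.0833·13.28·+0.10812| / 0.0656434 = 1.8221 rad/s.

1.82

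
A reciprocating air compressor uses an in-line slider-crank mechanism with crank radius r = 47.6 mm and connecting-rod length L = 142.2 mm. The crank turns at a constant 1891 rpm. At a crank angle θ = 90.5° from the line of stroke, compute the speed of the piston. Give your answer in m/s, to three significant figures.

9.40

ω = 2π·1891/60 = 198 rad/s
For an in-line slider-crank, x = r cosθ + √(L² − r² sin²θ), so v = −rω sinθ·[1 + r cosθ/√(L² − r² sin²θ)].
With r = 0.0476 m, L = 0.1422 m, θ = 90.5°: √(L² − r² sin²θ) = 0.134 m.
v = −0.0476·198·0.99996·[1 + 0.0476·-0.00873/0.134] = -9.3964 m/s.
|v| = 9.3964 m/s.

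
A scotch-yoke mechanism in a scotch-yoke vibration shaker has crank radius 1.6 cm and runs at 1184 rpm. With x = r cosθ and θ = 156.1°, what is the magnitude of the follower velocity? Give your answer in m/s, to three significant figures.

ω = 124 rad/s (from 1184 rpm).
x = r cosθ ⇒ ẋ = −rω sinθ.
|v| = rω|sinθ| = 0.016·124·|sin 156.1°| = 0.80372 m/s.

0.804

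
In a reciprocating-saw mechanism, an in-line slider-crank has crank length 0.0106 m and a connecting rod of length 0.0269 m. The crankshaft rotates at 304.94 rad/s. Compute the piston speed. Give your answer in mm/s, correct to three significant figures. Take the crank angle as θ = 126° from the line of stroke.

1980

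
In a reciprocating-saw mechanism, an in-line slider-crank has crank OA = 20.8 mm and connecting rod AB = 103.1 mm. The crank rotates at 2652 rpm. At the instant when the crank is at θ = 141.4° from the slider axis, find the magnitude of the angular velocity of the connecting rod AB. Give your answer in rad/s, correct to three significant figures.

44.1

ω = 277.7 rad/s (converted from 2652 rpm).
The rod makes angle φ with the slider axis where L sinφ = r sinθ; differentiating, L cosφ·φ̇ = r ω cosθ.
L cosφ = √(L² − r² sin²θ) = 0.10228 m.
|ω_rod| = r ω |cosθ| / √(L² − r² sin²θ) = 0.0208·277.7·0.78152/0.10228 = 44.138 rad/s.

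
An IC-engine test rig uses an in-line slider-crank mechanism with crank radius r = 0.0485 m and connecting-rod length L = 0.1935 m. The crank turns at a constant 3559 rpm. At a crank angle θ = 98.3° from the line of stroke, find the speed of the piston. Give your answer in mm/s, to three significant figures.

17200

ω = 2π·3559/60 = 372.7 rad/s
For an in-line slider-crank, x = r cosθ + √(L² − r² sin²θ), so v = −rω sinθ·[1 + r cosθ/√(L² − r² sin²θ)].
With r = 0.0485 m, L = 0.1935 m, θ = 98.3°: √(L² − r² sin²θ) = 0.18745 m.
v = −0.0485·372.7·0.98953·[1 + 0.0485·-0.14436/0.18745] = -17.218 m/s.
|v| = 17.218 m/s = 17218 mm/s.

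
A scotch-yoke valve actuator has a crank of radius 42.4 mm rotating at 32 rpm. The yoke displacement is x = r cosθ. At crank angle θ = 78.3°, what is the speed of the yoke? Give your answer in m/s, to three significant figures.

ω = 3.351 rad/s (from 32 rpm).
x = r cosθ ⇒ ẋ = −rω sinθ.
|v| = rω|sinθ| = 0.0424·3.351·|sin 78.3°| = 0.13913 m/s.

0.139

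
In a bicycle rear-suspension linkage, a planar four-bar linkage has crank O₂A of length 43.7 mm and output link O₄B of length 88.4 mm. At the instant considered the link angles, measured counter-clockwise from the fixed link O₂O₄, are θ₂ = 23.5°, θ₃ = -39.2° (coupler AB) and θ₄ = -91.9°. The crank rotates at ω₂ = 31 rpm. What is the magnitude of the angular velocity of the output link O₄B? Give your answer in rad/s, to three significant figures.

ω₂ = 3.246 rad/s (from 31 rpm).
Differentiating the loop-closure r₂e^{iθ₂}+r₃e^{iθ₃}=r₁+r₄e^{iθ₄} gives r₂ω₂e^{iθ₂}+r₃ω₃e^{iθ₃}=r₄ω₄e^{iθ₄}.
Eliminating the other unknown: ω₄ = r₂ω₂ sin(θ₂−θ₃) / [r₄ sin(θ₄−θ₃)].
Numerator sine = +0.88862; denominator sine = -0.79547.
Result = 0.0437·3.246·(+0.88862) / (0.0884·(-0.79547)) = -1.7927 rad/s; magnitude 1.7927 rad/s.

1.79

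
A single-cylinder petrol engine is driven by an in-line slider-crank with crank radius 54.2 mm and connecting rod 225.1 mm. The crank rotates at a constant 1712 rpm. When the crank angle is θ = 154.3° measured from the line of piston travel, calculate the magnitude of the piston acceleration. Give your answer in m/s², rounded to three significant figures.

1300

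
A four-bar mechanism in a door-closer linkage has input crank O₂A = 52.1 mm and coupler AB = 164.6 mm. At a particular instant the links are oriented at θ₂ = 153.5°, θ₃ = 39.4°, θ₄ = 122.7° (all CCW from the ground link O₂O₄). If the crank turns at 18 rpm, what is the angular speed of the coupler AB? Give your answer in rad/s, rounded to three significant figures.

0.308

ω₂ = 1.885 rad/s (from 18 rpm).
Differentiating the loop-closure r₂e^{iθ₂}+r₃e^{iθ₃}=r₁+r₄e^{iθ₄} gives r₂ω₂e^{iθ₂}+r₃ω₃e^{iθ₃}=r₄ω₄e^{iθ₄}.
Eliminating the other unknown: ω₃ = r₂ω₂ sin(θ₄−θ₂) / [r₃ sin(θ₃−θ₄)].
Numerator sine = -0.51204; denominator sine = -0.99317.
Result = 0.0521·1.885·(-0.51204) / (0.1646·(-0.99317)) = +0.3076 rad/s; magnitude 0.3076 rad/s.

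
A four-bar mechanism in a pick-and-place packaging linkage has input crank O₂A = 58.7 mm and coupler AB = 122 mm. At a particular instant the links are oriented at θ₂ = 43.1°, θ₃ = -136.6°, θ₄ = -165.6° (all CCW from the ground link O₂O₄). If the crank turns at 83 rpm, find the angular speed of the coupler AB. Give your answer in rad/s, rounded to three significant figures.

4.14

ω₂ = 8.692 rad/s (from 83 rpm).
Differentiating the loop-closure r₂e^{iθ₂}+r₃e^{iθ₃}=r₁+r₄e^{iθ₄} gives r₂ω₂e^{iθ₂}+r₃ω₃e^{iθ₃}=r₄ω₄e^{iθ₄}.
Eliminating the other unknown: ω₃ = r₂ω₂ sin(θ₄−θ₂) / [r₃ sin(θ₃−θ₄)].
Numerator sine = +0.48022; denominator sine = +0.48481.
Result = 0.0587·8.692·(+0.48022) / (0.122·(+0.48481)) = +4.1424 rad/s; magnitude 4.1424 rad/s.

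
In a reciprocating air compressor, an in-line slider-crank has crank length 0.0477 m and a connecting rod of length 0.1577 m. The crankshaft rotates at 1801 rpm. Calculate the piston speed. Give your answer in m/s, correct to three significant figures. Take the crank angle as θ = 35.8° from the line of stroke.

6.57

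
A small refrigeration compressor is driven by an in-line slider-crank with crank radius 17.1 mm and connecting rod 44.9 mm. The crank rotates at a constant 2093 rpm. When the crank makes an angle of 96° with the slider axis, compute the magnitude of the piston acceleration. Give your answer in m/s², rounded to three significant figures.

416

ω = 2π·2093/60 = 219.2 rad/s
x(θ) = r cosθ + √(L² − r² sin²θ); with ω constant, a = ω²·d²x/dθ².
d²x/dθ² = −r cosθ − r²(cos2θ)/√u − r⁴ sin²2θ/(4u^{3/2}),  u = L² − r² sin²θ = 0.00172679 m².
Substituting r = 0.0171 m, L = 0.0449 m, θ = 96°: d²x/dθ² = +0.0086575 m.
a = ω²·d²x/dθ² = (219.2)²·(+0.0086575) = +415.9 m/s²;  |a| = 415.9 m/s².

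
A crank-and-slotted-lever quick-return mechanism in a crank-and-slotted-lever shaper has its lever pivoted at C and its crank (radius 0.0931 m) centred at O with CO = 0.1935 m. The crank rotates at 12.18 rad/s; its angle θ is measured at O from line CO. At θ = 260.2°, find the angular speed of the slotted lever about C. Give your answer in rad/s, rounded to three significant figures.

ω = 12.18 rad/s
Crank pin A relative to C: A = (d + r cosθ, r sinθ); lever angle φ = atan2(r sinθ, d + r cosθ).
Differentiating tanφ: φ̇ = rω(d cosθ + r)/(d² + r² + 2dr cosθ).
d² + r² + 2dr cosθ = |CA|² = 0.0399773 m²;  d cosθ + r = +0.060164 m.
|ω_lever| = |0.0931·12.18·+0.060164| / 0.0399773 = 1.7066 rad/s.

1.71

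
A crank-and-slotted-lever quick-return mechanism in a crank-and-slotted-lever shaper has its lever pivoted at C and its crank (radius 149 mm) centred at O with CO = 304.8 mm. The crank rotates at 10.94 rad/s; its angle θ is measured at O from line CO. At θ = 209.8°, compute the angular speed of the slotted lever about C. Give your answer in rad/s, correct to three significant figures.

ω = 10.94 rad/s
Crank pin A relative to C: A = (d + r cosθ, r sinθ); lever angle φ = atan2(r sinθ, d + r cosθ).
Differentiating tanφ: φ̇ = rω(d cosθ + r)/(d² + r² + 2dr cosθ).
d² + r² + 2dr cosθ = |CA|² = 0.0362846 m²;  d cosθ + r = -0.11549 m.
|ω_lever| = |0.149·10.94·-0.11549| / 0.0362846 = 5.1885 rad/s.

5.19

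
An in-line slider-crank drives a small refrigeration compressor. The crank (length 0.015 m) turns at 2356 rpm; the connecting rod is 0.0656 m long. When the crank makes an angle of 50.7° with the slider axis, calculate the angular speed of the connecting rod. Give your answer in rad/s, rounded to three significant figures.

ω = 246.7 rad/s (converted from 2356 rpm).
The rod makes angle φ with the slider axis where L sinφ = r sinθ; differentiating, L cosφ·φ̇ = r ω cosθ.
L cosφ = √(L² − r² sin²θ) = 0.064565 m.
|ω_rod| = r ω |cosθ| / √(L² − r² sin²θ) = 0.015·246.7·0.63338/0.064565 = 36.305 rad/s.

36.3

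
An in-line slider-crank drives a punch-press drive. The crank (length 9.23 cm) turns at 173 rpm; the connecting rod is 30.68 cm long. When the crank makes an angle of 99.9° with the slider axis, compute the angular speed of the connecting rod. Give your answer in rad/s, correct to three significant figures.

ω = 18.12 rad/s (converted from 173 rpm).
The rod makes angle φ with the slider axis where L sinφ = r sinθ; differentiating, L cosφ·φ̇ = r ω cosθ.
L cosφ = √(L² − r² sin²θ) = 0.29302 m.
|ω_rod| = r ω |cosθ| / √(L² − r² sin²θ) = 0.0923·18.12·0.17193/0.29302 = 0.98115 rad/s.

0.981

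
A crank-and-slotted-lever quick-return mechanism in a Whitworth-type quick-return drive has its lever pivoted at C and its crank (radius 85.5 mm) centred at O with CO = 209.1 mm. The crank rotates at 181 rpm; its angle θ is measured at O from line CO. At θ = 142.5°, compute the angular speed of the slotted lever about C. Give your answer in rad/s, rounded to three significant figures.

5.75

ω = 18.95 rad/s (from 181 rpm).
Crank pin A relative to C: A = (d + r cosθ, r sinθ); lever angle φ = atan2(r sinθ, d + r cosθ).
Differentiating tanφ: φ̇ = rω(d cosθ + r)/(d² + r² + 2dr cosθ).
d² + r² + 2dr cosθ = |CA|² = 0.0226658 m²;  d cosθ + r = -0.08039 m.
|ω_lever| = |0.0855·18.95·-0.08039| / 0.0226658 = 5.7478 rad/s.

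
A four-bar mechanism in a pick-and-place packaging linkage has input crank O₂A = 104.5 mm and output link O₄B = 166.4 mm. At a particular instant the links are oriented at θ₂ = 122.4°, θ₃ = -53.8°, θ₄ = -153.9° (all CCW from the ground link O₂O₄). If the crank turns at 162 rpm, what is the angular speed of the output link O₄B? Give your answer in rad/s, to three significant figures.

ω₂ = 16.96 rad/s (from 162 rpm).
Differentiating the loop-closure r₂e^{iθ₂}+r₃e^{iθ₃}=r₁+r₄e^{iθ₄} gives r₂ω₂e^{iθ₂}+r₃ω₃e^{iθ₃}=r₄ω₄e^{iθ₄}.
Eliminating the other unknown: ω₄ = r₂ω₂ sin(θ₂−θ₃) / [r₄ sin(θ₄−θ₃)].
Numerator sine = +0.06627; denominator sine = -0.98450.
Result = 0.1045·16.96·(+0.06627) / (0.1664·(-0.98450)) = -0.71719 rad/s; magnitude 0.71719 rad/s.

0.717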